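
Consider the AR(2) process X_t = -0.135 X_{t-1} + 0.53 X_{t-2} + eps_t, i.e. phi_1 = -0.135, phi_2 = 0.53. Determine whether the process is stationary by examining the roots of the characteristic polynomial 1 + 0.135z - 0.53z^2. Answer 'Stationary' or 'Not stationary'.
\text{Stationary}

The AR(p) characteristic polynomial is P(z) = 1 + 0.135z - 0.53z^2.
Stationarity requires all roots to lie outside the unit circle, i.e. |z| > 1 for every root.
Set 1 + (0.135) z + (-0.53) z^2 = 0, i.e. a z^2 + b z + c = 0 with a = -0.53, b = 0.135, c = 1.
Discriminant D = b^2 - 4ac = (0.135)^2 - 4*(-0.53)*1 = 0.018225 - (-2.12) = 2.138225.
D >= 0, so the roots are real: z = (-b +/- sqrt(D)) / (2a) = (-0.135 +/- 1.462267) / (-1.06).
  z_1 = (-0.135 + 1.462267) / (-1.06) = -1.2521,   |z_1| = 1.2521.
  z_2 = (-0.135 - 1.462267) / (-1.06) = 1.5069,   |z_2| = 1.5069.
Moduli of all roots: 1.2521, 1.5069.
All moduli strictly greater than 1? Yes.
Verdict: Stationary.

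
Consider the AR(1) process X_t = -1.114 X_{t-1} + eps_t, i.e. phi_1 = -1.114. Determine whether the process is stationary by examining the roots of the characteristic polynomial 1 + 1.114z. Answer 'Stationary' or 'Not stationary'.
\text{Not stationary}

The AR(p) characteristic polynomial is P(z) = 1 + 1.114z.
Stationarity requires all roots to lie outside the unit circle, i.e. |z| > 1 for every root.
This is linear in z: 1 + (1.114) z = 0  =>  z = -1/(1.114) = -0.897666,  |z| = 0.897666.
Moduli of all roots: 0.8977.
All moduli strictly greater than 1? No.
Verdict: Not stationary.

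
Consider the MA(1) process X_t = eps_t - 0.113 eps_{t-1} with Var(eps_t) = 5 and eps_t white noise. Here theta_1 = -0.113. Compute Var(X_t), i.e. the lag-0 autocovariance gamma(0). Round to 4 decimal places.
\gamma(0) = 5.0638

For an MA(q) process X_t = eps_t + sum_i theta_i eps_{t-i} with
Var(eps_t) = sigma^2, the variance is
  gamma(0) = sigma^2 * (1 + sum_i theta_i^2).
  sum_i theta_i^2 = (-0.113)^2 = 0.012769.
  gamma(0) = 5 * (1 + 0.012769) = 5 * 1.012769 = 5.063845, which rounds to 5.0638.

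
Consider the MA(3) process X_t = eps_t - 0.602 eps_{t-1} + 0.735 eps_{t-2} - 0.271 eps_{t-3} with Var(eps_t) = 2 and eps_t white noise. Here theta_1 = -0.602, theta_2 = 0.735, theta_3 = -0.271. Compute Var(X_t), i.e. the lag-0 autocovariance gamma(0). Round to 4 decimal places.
\gamma(0) = 3.9521

For an MA(q) process X_t = eps_t + sum_i theta_i eps_{t-i} with
Var(eps_t) = sigma^2, the variance is
  gamma(0) = sigma^2 * (1 + sum_i theta_i^2).
  sum_i theta_i^2 = (-0.602)^2 + (0.735)^2 + (-0.271)^2 = 0.362404 + 0.540225 + 0.073441 = 0.97607.
  gamma(0) = 2 * (1 + 0.97607) = 2 * 1.97607 = 3.95214, which rounds to 3.9521.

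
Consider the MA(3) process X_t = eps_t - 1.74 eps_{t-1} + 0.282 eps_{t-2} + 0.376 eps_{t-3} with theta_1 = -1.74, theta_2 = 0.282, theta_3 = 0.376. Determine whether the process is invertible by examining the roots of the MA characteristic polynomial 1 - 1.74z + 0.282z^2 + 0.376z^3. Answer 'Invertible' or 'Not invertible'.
\text{Not invertible}

The MA(q) characteristic polynomial is P(z) = 1 - 1.74z + 0.282z^2 + 0.376z^3.
Invertibility requires all roots to lie outside the unit circle, i.e. |z| > 1 for every root.
Degree 3: look for a simple real root z0 first, then factor out (1 - z/z0) and solve the remaining quadratic.
Testing z0 = 1.25: P(1.25) = 1 + (-1.74)(1.25) + (0.282)(1.25)^2 + (0.376)(1.25)^3
  = 1 + (-2.175) + (0.440625) + (0.734375) = 0.  So z_0 = 1.25 is a root, |z_0| = 1.25.
Divide out the factor (1 - 0.8 z) = (1 - z/z0) (since 1/z0 = 0.8):
  P(z) = (1 - 0.8 z)(1 + (-0.94) z + (-0.47) z^2)
  [check: z-coef -0.94 - (0.8) = -1.74; z^2-coef -0.47 - (0.8)(-0.94) = 0.282; z^3-coef -(0.8)(-0.47) = 0.376.]
Remaining roots from the quadratic factor 1 + (-0.94) z + (-0.47) z^2:
  Set 1 + (-0.94) z + (-0.47) z^2 = 0, i.e. a z^2 + b z + c = 0 with a = -0.47, b = -0.94, c = 1.
  Discriminant D = b^2 - 4ac = (-0.94)^2 - 4*(-0.47)*1 = 0.8836 - (-1.88) = 2.7636.
  D >= 0, so the roots are real: z = (-b +/- sqrt(D)) / (2a) = (0.94 +/- 1.662408) / (-0.94).
    z_1 = (0.94 + 1.662408) / (-0.94) = -2.7685,   |z_1| = 2.7685.
    z_2 = (0.94 - 1.662408) / (-0.94) = 0.7685,   |z_2| = 0.7685.
Moduli of all roots: 1.2500, 2.7685, 0.7685.
All moduli strictly greater than 1? No.
Verdict: Not invertible.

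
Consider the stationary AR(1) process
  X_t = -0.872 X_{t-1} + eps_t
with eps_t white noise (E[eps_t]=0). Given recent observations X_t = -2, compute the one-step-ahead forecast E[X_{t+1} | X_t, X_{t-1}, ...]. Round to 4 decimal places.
E[X_{t+1} \mid \mathcal F_t] = 1.7440

For an AR(p) model X_t = c + sum_i phi_i X_{t-i} + eps_t, the
one-step-ahead conditional mean is
  E[X_{t+1} | X_t, ...] = c + sum_i phi_i X_{t+1-i}.
Substitute known values:
  E[X_{t+1} | ...] = (-0.872) * (-2)
                   = 1.7440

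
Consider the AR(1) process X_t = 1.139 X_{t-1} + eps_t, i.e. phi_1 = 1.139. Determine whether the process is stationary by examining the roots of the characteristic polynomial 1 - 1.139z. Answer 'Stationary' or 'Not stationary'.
\text{Not stationary}

The AR(p) characteristic polynomial is P(z) = 1 - 1.139z.
Stationarity requires all roots to lie outside the unit circle, i.e. |z| > 1 for every root.
This is linear in z: 1 + (-1.139) z = 0  =>  z = -1/(-1.139) = 0.877963,  |z| = 0.877963.
Moduli of all roots: 0.8780.
All moduli strictly greater than 1? No.
Verdict: Not stationary.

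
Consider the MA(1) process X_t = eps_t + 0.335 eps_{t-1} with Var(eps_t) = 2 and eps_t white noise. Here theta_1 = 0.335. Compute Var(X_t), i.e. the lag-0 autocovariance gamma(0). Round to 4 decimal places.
\gamma(0) = 2.2245

For an MA(q) process X_t = eps_t + sum_i theta_i eps_{t-i} with
Var(eps_t) = sigma^2, the variance is
  gamma(0) = sigma^2 * (1 + sum_i theta_i^2).
  sum_i theta_i^2 = (0.335)^2 = 0.112225.
  gamma(0) = 2 * (1 + 0.112225) = 2 * 1.112225 = 2.22445, which rounds to 2.2245.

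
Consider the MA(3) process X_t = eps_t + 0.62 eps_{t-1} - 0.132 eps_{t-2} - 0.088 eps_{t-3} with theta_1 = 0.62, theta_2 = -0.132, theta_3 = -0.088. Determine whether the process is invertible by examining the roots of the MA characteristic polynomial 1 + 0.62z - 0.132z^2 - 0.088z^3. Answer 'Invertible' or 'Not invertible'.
\text{Invertible}

The MA(q) characteristic polynomial is P(z) = 1 + 0.62z - 0.132z^2 - 0.088z^3.
Invertibility requires all roots to lie outside the unit circle, i.e. |z| > 1 for every root.
Degree 3: look for a simple real root z0 first, then factor out (1 - z/z0) and solve the remaining quadratic.
Testing z0 = -2.5: P(-2.5) = 1 + (0.62)(-2.5) + (-0.132)(-2.5)^2 + (-0.088)(-2.5)^3
  = 1 + (-1.55) + (-0.825) + (1.375) = 0.  So z_0 = -2.5 is a root, |z_0| = 2.5.
Divide out the factor (1 + 0.4 z) = (1 - z/z0) (since 1/z0 = -0.4):
  P(z) = (1 + 0.4 z)(1 + (0.22) z + (-0.22) z^2)
  [check: z-coef 0.22 - (-0.4) = 0.62; z^2-coef -0.22 - (-0.4)(0.22) = -0.132; z^3-coef -(-0.4)(-0.22) = -0.088.]
Remaining roots from the quadratic factor 1 + (0.22) z + (-0.22) z^2:
  Set 1 + (0.22) z + (-0.22) z^2 = 0, i.e. a z^2 + b z + c = 0 with a = -0.22, b = 0.22, c = 1.
  Discriminant D = b^2 - 4ac = (0.22)^2 - 4*(-0.22)*1 = 0.0484 - (-0.88) = 0.9284.
  D >= 0, so the roots are real: z = (-b +/- sqrt(D)) / (2a) = (-0.22 +/- 0.963535) / (-0.44).
    z_1 = (-0.22 + 0.963535) / (-0.44) = -1.6899,   |z_1| = 1.6899.
    z_2 = (-0.22 - 0.963535) / (-0.44) = 2.6899,   |z_2| = 2.6899.
Moduli of all roots: 2.5000, 1.6899, 2.6899.
All moduli strictly greater than 1? Yes.
Verdict: Invertible.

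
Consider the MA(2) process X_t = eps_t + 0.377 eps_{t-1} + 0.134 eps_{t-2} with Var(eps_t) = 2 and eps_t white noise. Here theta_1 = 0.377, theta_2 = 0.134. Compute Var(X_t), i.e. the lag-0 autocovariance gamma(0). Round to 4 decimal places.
\gamma(0) = 2.3202

For an MA(q) process X_t = eps_t + sum_i theta_i eps_{t-i} with
Var(eps_t) = sigma^2, the variance is
  gamma(0) = sigma^2 * (1 + sum_i theta_i^2).
  sum_i theta_i^2 = (0.377)^2 + (0.134)^2 = 0.142129 + 0.017956 = 0.160085.
  gamma(0) = 2 * (1 + 0.160085) = 2 * 1.160085 = 2.32017, which rounds to 2.3202.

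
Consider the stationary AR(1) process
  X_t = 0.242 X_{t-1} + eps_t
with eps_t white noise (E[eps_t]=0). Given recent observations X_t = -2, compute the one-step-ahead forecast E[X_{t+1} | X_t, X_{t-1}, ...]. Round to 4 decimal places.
E[X_{t+1} \mid \mathcal F_t] = -0.4840

For an AR(p) model X_t = c + sum_i phi_i X_{t-i} + eps_t, the
one-step-ahead conditional mean is
  E[X_{t+1} | X_t, ...] = c + sum_i phi_i X_{t+1-i}.
Substitute known values:
  E[X_{t+1} | ...] = (0.242) * (-2)
                   = -0.4840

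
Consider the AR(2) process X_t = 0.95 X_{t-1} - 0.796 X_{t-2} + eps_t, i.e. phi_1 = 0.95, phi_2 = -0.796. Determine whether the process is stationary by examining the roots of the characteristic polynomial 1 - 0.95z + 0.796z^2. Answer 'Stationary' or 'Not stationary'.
\text{Stationary}

The AR(p) characteristic polynomial is P(z) = 1 - 0.95z + 0.796z^2.
Stationarity requires all roots to lie outside the unit circle, i.e. |z| > 1 for every root.
Set 1 + (-0.95) z + (0.796) z^2 = 0, i.e. a z^2 + b z + c = 0 with a = 0.796, b = -0.95, c = 1.
Discriminant D = b^2 - 4ac = (-0.95)^2 - 4*(0.796)*1 = 0.9025 - (3.184) = -2.2815.
D < 0, so the roots are the complex-conjugate pair z = (-b +/- i sqrt(-D)) / (2a) = 0.5967 +/- 0.9488i.
For a conjugate pair |z|^2 = z * conj(z) = (product of roots) = c/a = 1/(0.796) = 1.256281, so |z| = sqrt(1.256281) = 1.1208 for both roots.
Moduli of all roots: 1.1208, 1.1208.
All moduli strictly greater than 1? Yes.
Verdict: Stationary.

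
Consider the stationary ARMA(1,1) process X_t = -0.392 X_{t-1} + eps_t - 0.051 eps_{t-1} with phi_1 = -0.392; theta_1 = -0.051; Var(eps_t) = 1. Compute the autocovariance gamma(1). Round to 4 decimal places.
\gamma(1) = -0.5339

Multiply the model equation by X_{t-k} and take expectations. With theta_0 = psi_0 = 1 and psi_j the MA(infinity) weights, this gives
  gamma(k) - sum_i phi_i gamma(k-i) = c_k,
  c_k = sigma^2 * sum_{j=k..q} theta_j psi_{j-k}   (c_k = 0 for k > q),
using gamma(-m) = gamma(m).
psi-weights needed (psi_j = theta_j + sum_i phi_i psi_{j-i}):
  psi_1 = theta_1 + phi_1 = -0.051 + (-0.392) = -0.443
Right-hand sides:
  c_0 = sigma^2 (1 + theta_1 psi_1) = 1 * (1 + (-0.051)(-0.443)) = 1 * 1.022593 = 1.022593
  c_1 = sigma^2 theta_1 = 1 * (-0.051) = -0.051
  c_2 = 0
Equations for k = 0 and k = 1 (AR order 1):
  gamma(0) = phi_1 gamma(1) + c_0
  gamma(1) = phi_1 gamma(0) + c_1
Substituting the second into the first: gamma(0) (1 - phi_1^2) = c_0 + phi_1 c_1, so
  gamma(0) = (c_0 + phi_1 c_1) / (1 - phi_1^2) = (1.022593 + (-0.392)(-0.051)) / (1 - (-0.392)^2) = 1.042585 / 0.846336 = 1.231881.
  gamma(1) = phi_1 gamma(0) + c_1 = (-0.392)(1.231881) + (-0.051) = -0.533897.
Therefore gamma(1) = -0.5339 (to 4 decimal places).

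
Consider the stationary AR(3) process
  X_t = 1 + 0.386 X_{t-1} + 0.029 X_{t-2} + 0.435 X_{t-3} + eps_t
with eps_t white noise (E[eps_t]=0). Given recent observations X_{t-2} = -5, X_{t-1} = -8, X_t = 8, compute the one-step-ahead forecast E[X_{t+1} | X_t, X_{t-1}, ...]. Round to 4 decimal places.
E[X_{t+1} \mid \mathcal F_t] = 1.6810

For an AR(p) model X_t = c + sum_i phi_i X_{t-i} + eps_t, the
one-step-ahead conditional mean is
  E[X_{t+1} | X_t, ...] = c + sum_i phi_i X_{t+1-i}.
Substitute known values:
  E[X_{t+1} | ...] = 1 + (0.386) * (8) + (0.029) * (-8) + (0.435) * (-5)
                   = 1.6810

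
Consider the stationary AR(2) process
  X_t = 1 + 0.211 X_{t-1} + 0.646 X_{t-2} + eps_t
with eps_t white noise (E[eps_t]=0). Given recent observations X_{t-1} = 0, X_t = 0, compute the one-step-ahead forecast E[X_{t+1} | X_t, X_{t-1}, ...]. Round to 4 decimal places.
E[X_{t+1} \mid \mathcal F_t] = 1.0000

For an AR(p) model X_t = c + sum_i phi_i X_{t-i} + eps_t, the
one-step-ahead conditional mean is
  E[X_{t+1} | X_t, ...] = c + sum_i phi_i X_{t+1-i}.
Substitute known values:
  E[X_{t+1} | ...] = 1 + (0.211) * (0) + (0.646) * (0)
                   = 1.0000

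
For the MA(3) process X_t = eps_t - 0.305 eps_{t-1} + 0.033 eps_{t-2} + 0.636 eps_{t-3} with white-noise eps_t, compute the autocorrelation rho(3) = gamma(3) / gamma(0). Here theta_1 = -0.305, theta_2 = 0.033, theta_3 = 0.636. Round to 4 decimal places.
\rho(3) = 0.4244

For an MA(q) process with theta_0 = 1, the autocovariance is
  gamma(k) = sigma^2 * sum_{i=0..q-k} theta_i * theta_{i+k},
and rho(k) = gamma(k) / gamma(0). Sigma^2 cancels.
  numerator   = (1)*(0.636) = 0.636.
  denominator = (1)^2 + (-0.305)^2 + (0.033)^2 + (0.636)^2 = 1.49861.
  rho(3) = 0.636 / 1.49861 = 0.4244.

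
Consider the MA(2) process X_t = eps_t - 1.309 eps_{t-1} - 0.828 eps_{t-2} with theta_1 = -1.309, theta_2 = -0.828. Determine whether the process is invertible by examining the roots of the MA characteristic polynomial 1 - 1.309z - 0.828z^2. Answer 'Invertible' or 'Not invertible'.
\text{Not invertible}

The MA(q) characteristic polynomial is P(z) = 1 - 1.309z - 0.828z^2.
Invertibility requires all roots to lie outside the unit circle, i.e. |z| > 1 for every root.
Set 1 + (-1.309) z + (-0.828) z^2 = 0, i.e. a z^2 + b z + c = 0 with a = -0.828, b = -1.309, c = 1.
Discriminant D = b^2 - 4ac = (-1.309)^2 - 4*(-0.828)*1 = 1.713481 - (-3.312) = 5.025481.
D >= 0, so the roots are real: z = (-b +/- sqrt(D)) / (2a) = (1.309 +/- 2.241758) / (-1.656).
  z_1 = (1.309 + 2.241758) / (-1.656) = -2.1442,   |z_1| = 2.1442.
  z_2 = (1.309 - 2.241758) / (-1.656) = 0.5633,   |z_2| = 0.5633.
Moduli of all roots: 2.1442, 0.5633.
All moduli strictly greater than 1? No.
Verdict: Not invertible.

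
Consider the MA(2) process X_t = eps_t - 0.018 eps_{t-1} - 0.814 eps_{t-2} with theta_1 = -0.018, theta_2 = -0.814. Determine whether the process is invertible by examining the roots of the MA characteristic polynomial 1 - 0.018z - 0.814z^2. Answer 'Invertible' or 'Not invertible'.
\text{Invertible}

The MA(q) characteristic polynomial is P(z) = 1 - 0.018z - 0.814z^2.
Invertibility requires all roots to lie outside the unit circle, i.e. |z| > 1 for every root.
Set 1 + (-0.018) z + (-0.814) z^2 = 0, i.e. a z^2 + b z + c = 0 with a = -0.814, b = -0.018, c = 1.
Discriminant D = b^2 - 4ac = (-0.018)^2 - 4*(-0.814)*1 = 0.000324 - (-3.256) = 3.256324.
D >= 0, so the roots are real: z = (-b +/- sqrt(D)) / (2a) = (0.018 +/- 1.804529) / (-1.628).
  z_1 = (0.018 + 1.804529) / (-1.628) = -1.1195,   |z_1| = 1.1195.
  z_2 = (0.018 - 1.804529) / (-1.628) = 1.0974,   |z_2| = 1.0974.
Moduli of all roots: 1.1195, 1.0974.
All moduli strictly greater than 1? Yes.
Verdict: Invertible.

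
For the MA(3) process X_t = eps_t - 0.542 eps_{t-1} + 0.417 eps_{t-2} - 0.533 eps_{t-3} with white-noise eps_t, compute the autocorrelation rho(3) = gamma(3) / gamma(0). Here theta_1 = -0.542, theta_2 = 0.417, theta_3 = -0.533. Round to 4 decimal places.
\rho(3) = -0.3043

For an MA(q) process with theta_0 = 1, the autocovariance is
  gamma(k) = sigma^2 * sum_{i=0..q-k} theta_i * theta_{i+k},
and rho(k) = gamma(k) / gamma(0). Sigma^2 cancels.
  numerator   = (1)*(-0.533) = -0.533.
  denominator = (1)^2 + (-0.542)^2 + (0.417)^2 + (-0.533)^2 = 1.751742.
  rho(3) = -0.533 / 1.751742 = -0.3043.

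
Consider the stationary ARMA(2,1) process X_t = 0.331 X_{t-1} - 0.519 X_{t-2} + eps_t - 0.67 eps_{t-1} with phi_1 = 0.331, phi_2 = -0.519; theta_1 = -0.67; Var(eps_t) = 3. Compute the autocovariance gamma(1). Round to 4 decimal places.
\gamma(1) = -0.2365

Multiply the model equation by X_{t-k} and take expectations. With theta_0 = psi_0 = 1 and psi_j the MA(infinity) weights, this gives
  gamma(k) - sum_i phi_i gamma(k-i) = c_k,
  c_k = sigma^2 * sum_{j=k..q} theta_j psi_{j-k}   (c_k = 0 for k > q),
using gamma(-m) = gamma(m).
psi-weights needed (psi_j = theta_j + sum_i phi_i psi_{j-i}):
  psi_1 = theta_1 + phi_1 = -0.67 + (0.331) = -0.339
Right-hand sides:
  c_0 = sigma^2 (1 + theta_1 psi_1) = 3 * (1 + (-0.67)(-0.339)) = 3 * 1.22713 = 3.68139
  c_1 = sigma^2 theta_1 = 3 * (-0.67) = -2.01
  c_2 = 0
Equations for k = 0, 1, 2 (AR order 2, c_2 = 0):
  (E0) gamma(0) = phi_1 gamma(1) + phi_2 gamma(2) + c_0
  (E1) gamma(1) = phi_1 gamma(0) + phi_2 gamma(1) + c_1
  (E2) gamma(2) = phi_1 gamma(1) + phi_2 gamma(0)
From (E1): gamma(1) = A gamma(0) + B with
  A = phi_1 / (1 - phi_2) = 0.331 / 1.519 = 0.217907,   B = c_1 / (1 - phi_2) = -2.01 / 1.519 = -1.323239.
Insert (E2) into (E0): gamma(0) (1 - phi_2^2) = phi_1 (1 + phi_2) gamma(1) + c_0.
  phi_1 (1 + phi_2) = (0.331)(0.481) = 0.159211,   1 - phi_2^2 = 0.730639.
Replace gamma(1) by A gamma(0) + B and collect gamma(0):
  gamma(0) [0.730639 - (0.159211)(0.217907)] = (0.159211)(-1.323239) + 3.68139
  gamma(0) * 0.695946 = 3.470716
  gamma(0) = 3.470716 / 0.695946 = 4.987048.
  gamma(1) = A gamma(0) + B = (0.217907)(4.987048) + (-1.323239) = -0.236529.
Therefore gamma(1) = -0.2365 (to 4 decimal places).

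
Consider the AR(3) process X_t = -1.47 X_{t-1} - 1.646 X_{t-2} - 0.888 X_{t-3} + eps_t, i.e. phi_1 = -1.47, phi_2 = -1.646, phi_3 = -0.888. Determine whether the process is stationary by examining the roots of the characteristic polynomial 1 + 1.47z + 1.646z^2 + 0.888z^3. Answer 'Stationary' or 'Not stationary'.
\text{Not stationary}

The AR(p) characteristic polynomial is P(z) = 1 + 1.47z + 1.646z^2 + 0.888z^3.
Stationarity requires all roots to lie outside the unit circle, i.e. |z| > 1 for every root.
Degree 3: look for a simple real root z0 first, then factor out (1 - z/z0) and solve the remaining quadratic.
Testing z0 = -1.25: P(-1.25) = 1 + (1.47)(-1.25) + (1.646)(-1.25)^2 + (0.888)(-1.25)^3
  = 1 + (-1.8375) + (2.571875) + (-1.734375) = 0.  So z_0 = -1.25 is a root, |z_0| = 1.25.
Divide out the factor (1 + 0.8 z) = (1 - z/z0) (since 1/z0 = -0.8):
  P(z) = (1 + 0.8 z)(1 + (0.67) z + (1.11) z^2)
  [check: z-coef 0.67 - (-0.8) = 1.47; z^2-coef 1.11 - (-0.8)(0.67) = 1.646; z^3-coef -(-0.8)(1.11) = 0.888.]
Remaining roots from the quadratic factor 1 + (0.67) z + (1.11) z^2:
  Set 1 + (0.67) z + (1.11) z^2 = 0, i.e. a z^2 + b z + c = 0 with a = 1.11, b = 0.67, c = 1.
  Discriminant D = b^2 - 4ac = (0.67)^2 - 4*(1.11)*1 = 0.4489 - (4.44) = -3.9911.
  D < 0, so the roots are the complex-conjugate pair z = (-b +/- i sqrt(-D)) / (2a) = -0.3018 +/- 0.8999i.
  For a conjugate pair |z|^2 = z * conj(z) = (product of roots) = c/a = 1/(1.11) = 0.900901, so |z| = sqrt(0.900901) = 0.9492 for both roots.
Moduli of all roots: 1.2500, 0.9492, 0.9492.
All moduli strictly greater than 1? No.
Verdict: Not stationary.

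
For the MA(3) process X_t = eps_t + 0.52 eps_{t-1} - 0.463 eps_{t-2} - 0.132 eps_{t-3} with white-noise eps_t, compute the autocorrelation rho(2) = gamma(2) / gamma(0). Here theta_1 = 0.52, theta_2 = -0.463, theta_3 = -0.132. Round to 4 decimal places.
\rho(2) = -0.3539

For an MA(q) process with theta_0 = 1, the autocovariance is
  gamma(k) = sigma^2 * sum_{i=0..q-k} theta_i * theta_{i+k},
and rho(k) = gamma(k) / gamma(0). Sigma^2 cancels.
  numerator   = (1)*(-0.463) + (0.52)*(-0.132) = -0.53164.
  denominator = (1)^2 + (0.52)^2 + (-0.463)^2 + (-0.132)^2 = 1.502193.
  rho(2) = -0.53164 / 1.502193 = -0.3539.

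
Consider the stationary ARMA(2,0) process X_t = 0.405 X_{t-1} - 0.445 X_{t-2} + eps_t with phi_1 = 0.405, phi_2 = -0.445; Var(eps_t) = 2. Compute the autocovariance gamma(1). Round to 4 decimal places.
\gamma(1) = 0.7586

Multiply the model equation by X_{t-k} and take expectations. With theta_0 = psi_0 = 1 and psi_j the MA(infinity) weights, this gives
  gamma(k) - sum_i phi_i gamma(k-i) = c_k,
  c_k = sigma^2 * sum_{j=k..q} theta_j psi_{j-k}   (c_k = 0 for k > q),
using gamma(-m) = gamma(m).
Pure AR (q = 0): c_0 = sigma^2 = 2, c_k = 0 for k >= 1.
Equations for k = 0, 1, 2 (AR order 2, c_2 = 0):
  (E0) gamma(0) = phi_1 gamma(1) + phi_2 gamma(2) + c_0
  (E1) gamma(1) = phi_1 gamma(0) + phi_2 gamma(1) + c_1
  (E2) gamma(2) = phi_1 gamma(1) + phi_2 gamma(0)
From (E1): gamma(1) = A gamma(0) + B with
  A = phi_1 / (1 - phi_2) = 0.405 / 1.445 = 0.280277,   B = c_1 / (1 - phi_2) = 0 / 1.445 = 0.
Insert (E2) into (E0): gamma(0) (1 - phi_2^2) = phi_1 (1 + phi_2) gamma(1) + c_0.
  phi_1 (1 + phi_2) = (0.405)(0.555) = 0.224775,   1 - phi_2^2 = 0.801975.
Replace gamma(1) by A gamma(0) + B and collect gamma(0):
  gamma(0) [0.801975 - (0.224775)(0.280277)] = c_0 = 2
  gamma(0) * 0.738976 = 2
  gamma(0) = 2 / 0.738976 = 2.706449.
  gamma(1) = A gamma(0) = (0.280277)(2.706449) = 0.758555.
Therefore gamma(1) = 0.7586 (to 4 decimal places).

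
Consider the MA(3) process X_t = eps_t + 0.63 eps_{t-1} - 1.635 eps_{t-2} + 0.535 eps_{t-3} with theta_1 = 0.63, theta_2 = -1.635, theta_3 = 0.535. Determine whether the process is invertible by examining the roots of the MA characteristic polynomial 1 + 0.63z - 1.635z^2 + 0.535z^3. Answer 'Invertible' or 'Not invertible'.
\text{Not invertible}

The MA(q) characteristic polynomial is P(z) = 1 + 0.63z - 1.635z^2 + 0.535z^3.
Invertibility requires all roots to lie outside the unit circle, i.e. |z| > 1 for every root.
Degree 3: look for a simple real root z0 first, then factor out (1 - z/z0) and solve the remaining quadratic.
Testing z0 = 2: P(2) = 1 + (0.63)(2) + (-1.635)(2)^2 + (0.535)(2)^3
  = 1 + (1.26) + (-6.54) + (4.28) = 0.  So z_0 = 2 is a root, |z_0| = 2.
Divide out the factor (1 - 0.5 z) = (1 - z/z0) (since 1/z0 = 0.5):
  P(z) = (1 - 0.5 z)(1 + (1.13) z + (-1.07) z^2)
  [check: z-coef 1.13 - (0.5) = 0.63; z^2-coef -1.07 - (0.5)(1.13) = -1.635; z^3-coef -(0.5)(-1.07) = 0.535.]
Remaining roots from the quadratic factor 1 + (1.13) z + (-1.07) z^2:
  Set 1 + (1.13) z + (-1.07) z^2 = 0, i.e. a z^2 + b z + c = 0 with a = -1.07, b = 1.13, c = 1.
  Discriminant D = b^2 - 4ac = (1.13)^2 - 4*(-1.07)*1 = 1.2769 - (-4.28) = 5.5569.
  D >= 0, so the roots are real: z = (-b +/- sqrt(D)) / (2a) = (-1.13 +/- 2.357308) / (-2.14).
    z_1 = (-1.13 + 2.357308) / (-2.14) = -0.5735,   |z_1| = 0.5735.
    z_2 = (-1.13 - 2.357308) / (-2.14) = 1.6296,   |z_2| = 1.6296.
Moduli of all roots: 2.0000, 0.5735, 1.6296.
All moduli strictly greater than 1? No.
Verdict: Not invertible.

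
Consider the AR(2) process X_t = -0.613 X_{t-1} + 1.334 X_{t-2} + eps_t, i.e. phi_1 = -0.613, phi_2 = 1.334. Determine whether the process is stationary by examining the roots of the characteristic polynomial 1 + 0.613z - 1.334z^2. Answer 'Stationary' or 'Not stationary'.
\text{Not stationary}

The AR(p) characteristic polynomial is P(z) = 1 + 0.613z - 1.334z^2.
Stationarity requires all roots to lie outside the unit circle, i.e. |z| > 1 for every root.
Set 1 + (0.613) z + (-1.334) z^2 = 0, i.e. a z^2 + b z + c = 0 with a = -1.334, b = 0.613, c = 1.
Discriminant D = b^2 - 4ac = (0.613)^2 - 4*(-1.334)*1 = 0.375769 - (-5.336) = 5.711769.
D >= 0, so the roots are real: z = (-b +/- sqrt(D)) / (2a) = (-0.613 +/- 2.389931) / (-2.668).
  z_1 = (-0.613 + 2.389931) / (-2.668) = -0.666,   |z_1| = 0.666.
  z_2 = (-0.613 - 2.389931) / (-2.668) = 1.1255,   |z_2| = 1.1255.
Moduli of all roots: 0.6660, 1.1255.
All moduli strictly greater than 1? No.
Verdict: Not stationary.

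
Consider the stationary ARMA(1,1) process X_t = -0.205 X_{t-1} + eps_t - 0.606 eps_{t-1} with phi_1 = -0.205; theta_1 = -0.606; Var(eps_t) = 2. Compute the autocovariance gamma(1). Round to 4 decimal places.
\gamma(1) = -1.9035

Multiply the model equation by X_{t-k} and take expectations. With theta_0 = psi_0 = 1 and psi_j the MA(infinity) weights, this gives
  gamma(k) - sum_i phi_i gamma(k-i) = c_k,
  c_k = sigma^2 * sum_{j=k..q} theta_j psi_{j-k}   (c_k = 0 for k > q),
using gamma(-m) = gamma(m).
psi-weights needed (psi_j = theta_j + sum_i phi_i psi_{j-i}):
  psi_1 = theta_1 + phi_1 = -0.606 + (-0.205) = -0.811
Right-hand sides:
  c_0 = sigma^2 (1 + theta_1 psi_1) = 2 * (1 + (-0.606)(-0.811)) = 2 * 1.491466 = 2.982932
  c_1 = sigma^2 theta_1 = 2 * (-0.606) = -1.212
  c_2 = 0
Equations for k = 0 and k = 1 (AR order 1):
  gamma(0) = phi_1 gamma(1) + c_0
  gamma(1) = phi_1 gamma(0) + c_1
Substituting the second into the first: gamma(0) (1 - phi_1^2) = c_0 + phi_1 c_1, so
  gamma(0) = (c_0 + phi_1 c_1) / (1 - phi_1^2) = (2.982932 + (-0.205)(-1.212)) / (1 - (-0.205)^2) = 3.231392 / 0.957975 = 3.373149.
  gamma(1) = phi_1 gamma(0) + c_1 = (-0.205)(3.373149) + (-1.212) = -1.903495.
Therefore gamma(1) = -1.9035 (to 4 decimal places).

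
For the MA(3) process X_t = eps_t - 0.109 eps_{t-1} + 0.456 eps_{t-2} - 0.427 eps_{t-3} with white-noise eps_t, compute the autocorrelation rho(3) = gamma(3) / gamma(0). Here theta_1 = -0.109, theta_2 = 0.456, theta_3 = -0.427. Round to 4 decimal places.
\rho(3) = -0.3045

For an MA(q) process with theta_0 = 1, the autocovariance is
  gamma(k) = sigma^2 * sum_{i=0..q-k} theta_i * theta_{i+k},
and rho(k) = gamma(k) / gamma(0). Sigma^2 cancels.
  numerator   = (1)*(-0.427) = -0.427.
  denominator = (1)^2 + (-0.109)^2 + (0.456)^2 + (-0.427)^2 = 1.402146.
  rho(3) = -0.427 / 1.402146 = -0.3045.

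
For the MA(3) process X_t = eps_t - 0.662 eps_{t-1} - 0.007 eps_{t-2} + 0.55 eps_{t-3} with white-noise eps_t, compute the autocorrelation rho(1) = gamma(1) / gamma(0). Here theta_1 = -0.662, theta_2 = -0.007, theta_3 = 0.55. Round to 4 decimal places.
\rho(1) = -0.3798

For an MA(q) process with theta_0 = 1, the autocovariance is
  gamma(k) = sigma^2 * sum_{i=0..q-k} theta_i * theta_{i+k},
and rho(k) = gamma(k) / gamma(0). Sigma^2 cancels.
  numerator   = (1)*(-0.662) + (-0.662)*(-0.007) + (-0.007)*(0.55) = -0.661216.
  denominator = (1)^2 + (-0.662)^2 + (-0.007)^2 + (0.55)^2 = 1.740793.
  rho(1) = -0.661216 / 1.740793 = -0.3798.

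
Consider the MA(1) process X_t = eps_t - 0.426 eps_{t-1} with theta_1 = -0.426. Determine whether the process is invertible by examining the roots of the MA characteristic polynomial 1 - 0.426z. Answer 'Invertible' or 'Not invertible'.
\text{Invertible}

The MA(q) characteristic polynomial is P(z) = 1 - 0.426z.
Invertibility requires all roots to lie outside the unit circle, i.e. |z| > 1 for every root.
This is linear in z: 1 + (-0.426) z = 0  =>  z = -1/(-0.426) = 2.347418,  |z| = 2.347418.
Moduli of all roots: 2.3474.
All moduli strictly greater than 1? Yes.
Verdict: Invertible.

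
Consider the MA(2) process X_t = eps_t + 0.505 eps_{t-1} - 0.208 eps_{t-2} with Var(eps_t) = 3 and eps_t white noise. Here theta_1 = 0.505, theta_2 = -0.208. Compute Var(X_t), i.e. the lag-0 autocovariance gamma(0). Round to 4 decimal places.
\gamma(0) = 3.8949

For an MA(q) process X_t = eps_t + sum_i theta_i eps_{t-i} with
Var(eps_t) = sigma^2, the variance is
  gamma(0) = sigma^2 * (1 + sum_i theta_i^2).
  sum_i theta_i^2 = (0.505)^2 + (-0.208)^2 = 0.255025 + 0.043264 = 0.298289.
  gamma(0) = 3 * (1 + 0.298289) = 3 * 1.298289 = 3.894867, which rounds to 3.8949.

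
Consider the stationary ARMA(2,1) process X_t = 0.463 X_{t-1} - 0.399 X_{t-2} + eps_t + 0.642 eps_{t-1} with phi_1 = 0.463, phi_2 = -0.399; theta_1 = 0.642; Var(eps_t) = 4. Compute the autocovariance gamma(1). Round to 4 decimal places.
\gamma(1) = 5.0838

Multiply the model equation by X_{t-k} and take expectations. With theta_0 = psi_0 = 1 and psi_j the MA(infinity) weights, this gives
  gamma(k) - sum_i phi_i gamma(k-i) = c_k,
  c_k = sigma^2 * sum_{j=k..q} theta_j psi_{j-k}   (c_k = 0 for k > q),
using gamma(-m) = gamma(m).
psi-weights needed (psi_j = theta_j + sum_i phi_i psi_{j-i}):
  psi_1 = theta_1 + phi_1 = 0.642 + (0.463) = 1.105
Right-hand sides:
  c_0 = sigma^2 (1 + theta_1 psi_1) = 4 * (1 + (0.642)(1.105)) = 4 * 1.70941 = 6.83764
  c_1 = sigma^2 theta_1 = 4 * (0.642) = 2.568
  c_2 = 0
Equations for k = 0, 1, 2 (AR order 2, c_2 = 0):
  (E0) gamma(0) = phi_1 gamma(1) + phi_2 gamma(2) + c_0
  (E1) gamma(1) = phi_1 gamma(0) + phi_2 gamma(1) + c_1
  (E2) gamma(2) = phi_1 gamma(1) + phi_2 gamma(0)
From (E1): gamma(1) = A gamma(0) + B with
  A = phi_1 / (1 - phi_2) = 0.463 / 1.399 = 0.330951,   B = c_1 / (1 - phi_2) = 2.568 / 1.399 = 1.835597.
Insert (E2) into (E0): gamma(0) (1 - phi_2^2) = phi_1 (1 + phi_2) gamma(1) + c_0.
  phi_1 (1 + phi_2) = (0.463)(0.601) = 0.278263,   1 - phi_2^2 = 0.840799.
Replace gamma(1) by A gamma(0) + B and collect gamma(0):
  gamma(0) [0.840799 - (0.278263)(0.330951)] = (0.278263)(1.835597) + 6.83764
  gamma(0) * 0.748708 = 7.348419
  gamma(0) = 7.348419 / 0.748708 = 9.814804.
  gamma(1) = A gamma(0) + B = (0.330951)(9.814804) + (1.835597) = 5.083813.
Therefore gamma(1) = 5.0838 (to 4 decimal places).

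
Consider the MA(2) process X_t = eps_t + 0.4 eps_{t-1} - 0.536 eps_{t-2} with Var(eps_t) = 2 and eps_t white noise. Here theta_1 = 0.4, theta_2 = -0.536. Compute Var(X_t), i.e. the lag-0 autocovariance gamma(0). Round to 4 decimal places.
\gamma(0) = 2.8946

For an MA(q) process X_t = eps_t + sum_i theta_i eps_{t-i} with
Var(eps_t) = sigma^2, the variance is
  gamma(0) = sigma^2 * (1 + sum_i theta_i^2).
  sum_i theta_i^2 = (0.4)^2 + (-0.536)^2 = 0.16 + 0.287296 = 0.447296.
  gamma(0) = 2 * (1 + 0.447296) = 2 * 1.447296 = 2.894592, which rounds to 2.8946.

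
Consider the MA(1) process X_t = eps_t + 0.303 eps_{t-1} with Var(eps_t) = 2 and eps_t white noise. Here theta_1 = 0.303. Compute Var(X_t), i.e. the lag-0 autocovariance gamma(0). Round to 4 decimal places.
\gamma(0) = 2.1836

For an MA(q) process X_t = eps_t + sum_i theta_i eps_{t-i} with
Var(eps_t) = sigma^2, the variance is
  gamma(0) = sigma^2 * (1 + sum_i theta_i^2).
  sum_i theta_i^2 = (0.303)^2 = 0.091809.
  gamma(0) = 2 * (1 + 0.091809) = 2 * 1.091809 = 2.183618, which rounds to 2.1836.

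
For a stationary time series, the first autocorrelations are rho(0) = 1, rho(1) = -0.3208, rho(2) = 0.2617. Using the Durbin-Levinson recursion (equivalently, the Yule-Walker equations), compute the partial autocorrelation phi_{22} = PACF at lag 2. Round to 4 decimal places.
\phi_{22} = 0.1770

The PACF at lag k is phi_{kk}, the last component of the solution
to the Yule-Walker system G_k phi = r_k where
  (G_k)_{ij} = rho(|i - j|), (r_k)_i = rho(i), i,j = 1..k.
Equivalently, Durbin-Levinson gives phi_{kk} iteratively:
  phi_{11} = rho(1)
  phi_{kk} = [rho(k) - sum_{j=1..k-1} phi_{k-1,j} rho(k-j)]
            / [1 - sum_{j=1..k-1} phi_{k-1,j} rho(j)],
  phi_{k,j} = phi_{k-1,j} - phi_{kk} phi_{k-1,k-j},  j = 1..k-1.
Step k = 1:
  phi_11 = rho(1) = -0.3208.
Step k = 2:
  phi_22 = [rho(2) - phi_11 rho(1)] / [1 - phi_11 rho(1)] = [0.2617 - (-0.3208)(-0.3208)] / [1 - (-0.3208)(-0.3208)]
         = 0.15878736 / 0.89708736 = 0.177.
Therefore phi_{22} = 0.1770.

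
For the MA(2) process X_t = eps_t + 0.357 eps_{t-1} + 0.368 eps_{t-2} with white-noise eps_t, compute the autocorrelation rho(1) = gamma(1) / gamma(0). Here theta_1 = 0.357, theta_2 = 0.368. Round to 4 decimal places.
\rho(1) = 0.3867

For an MA(q) process with theta_0 = 1, the autocovariance is
  gamma(k) = sigma^2 * sum_{i=0..q-k} theta_i * theta_{i+k},
and rho(k) = gamma(k) / gamma(0). Sigma^2 cancels.
  numerator   = (1)*(0.357) + (0.357)*(0.368) = 0.488376.
  denominator = (1)^2 + (0.357)^2 + (0.368)^2 = 1.262873.
  rho(1) = 0.488376 / 1.262873 = 0.3867.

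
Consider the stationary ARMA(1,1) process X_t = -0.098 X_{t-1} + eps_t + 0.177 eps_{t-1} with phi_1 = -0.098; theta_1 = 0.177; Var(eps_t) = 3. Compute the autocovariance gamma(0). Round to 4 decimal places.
\gamma(0) = 3.0189

Multiply the model equation by X_{t-k} and take expectations. With theta_0 = psi_0 = 1 and psi_j the MA(infinity) weights, this gives
  gamma(k) - sum_i phi_i gamma(k-i) = c_k,
  c_k = sigma^2 * sum_{j=k..q} theta_j psi_{j-k}   (c_k = 0 for k > q),
using gamma(-m) = gamma(m).
psi-weights needed (psi_j = theta_j + sum_i phi_i psi_{j-i}):
  psi_1 = theta_1 + phi_1 = 0.177 + (-0.098) = 0.079
Right-hand sides:
  c_0 = sigma^2 (1 + theta_1 psi_1) = 3 * (1 + (0.177)(0.079)) = 3 * 1.013983 = 3.041949
  c_1 = sigma^2 theta_1 = 3 * (0.177) = 0.531
  c_2 = 0
Equations for k = 0 and k = 1 (AR order 1):
  gamma(0) = phi_1 gamma(1) + c_0
  gamma(1) = phi_1 gamma(0) + c_1
Substituting the second into the first: gamma(0) (1 - phi_1^2) = c_0 + phi_1 c_1, so
  gamma(0) = (c_0 + phi_1 c_1) / (1 - phi_1^2) = (3.041949 + (-0.098)(0.531)) / (1 - (-0.098)^2) = 2.989911 / 0.990396 = 3.018905.
Therefore gamma(0) = 3.0189 (to 4 decimal places).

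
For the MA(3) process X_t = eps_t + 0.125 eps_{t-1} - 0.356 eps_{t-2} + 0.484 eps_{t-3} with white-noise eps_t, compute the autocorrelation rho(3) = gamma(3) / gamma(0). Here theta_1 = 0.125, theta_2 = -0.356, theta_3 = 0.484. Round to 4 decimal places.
\rho(3) = 0.3516

For an MA(q) process with theta_0 = 1, the autocovariance is
  gamma(k) = sigma^2 * sum_{i=0..q-k} theta_i * theta_{i+k},
and rho(k) = gamma(k) / gamma(0). Sigma^2 cancels.
  numerator   = (1)*(0.484) = 0.484.
  denominator = (1)^2 + (0.125)^2 + (-0.356)^2 + (0.484)^2 = 1.376617.
  rho(3) = 0.484 / 1.376617 = 0.3516.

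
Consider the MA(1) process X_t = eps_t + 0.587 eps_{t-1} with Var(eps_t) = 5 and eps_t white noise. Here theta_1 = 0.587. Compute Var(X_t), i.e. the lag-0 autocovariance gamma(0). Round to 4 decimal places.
\gamma(0) = 6.7228

For an MA(q) process X_t = eps_t + sum_i theta_i eps_{t-i} with
Var(eps_t) = sigma^2, the variance is
  gamma(0) = sigma^2 * (1 + sum_i theta_i^2).
  sum_i theta_i^2 = (0.587)^2 = 0.344569.
  gamma(0) = 5 * (1 + 0.344569) = 5 * 1.344569 = 6.722845, which rounds to 6.7228.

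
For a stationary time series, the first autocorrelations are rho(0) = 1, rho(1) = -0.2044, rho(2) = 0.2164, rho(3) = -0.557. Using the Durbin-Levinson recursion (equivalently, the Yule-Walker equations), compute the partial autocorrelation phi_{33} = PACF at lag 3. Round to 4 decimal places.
\phi_{33} = -0.5220

The PACF at lag k is phi_{kk}, the last component of the solution
to the Yule-Walker system G_k phi = r_k where
  (G_k)_{ij} = rho(|i - j|), (r_k)_i = rho(i), i,j = 1..k.
Equivalently, Durbin-Levinson gives phi_{kk} iteratively:
  phi_{11} = rho(1)
  phi_{kk} = [rho(k) - sum_{j=1..k-1} phi_{k-1,j} rho(k-j)]
            / [1 - sum_{j=1..k-1} phi_{k-1,j} rho(j)],
  phi_{k,j} = phi_{k-1,j} - phi_{kk} phi_{k-1,k-j},  j = 1..k-1.
Step k = 1:
  phi_11 = rho(1) = -0.2044.
Step k = 2:
  phi_22 = [rho(2) - phi_11 rho(1)] / [1 - phi_11 rho(1)] = [0.2164 - (-0.2044)(-0.2044)] / [1 - (-0.2044)(-0.2044)]
         = 0.17462064 / 0.95822064 = 0.182234.
  Update: phi_21 = phi_11 - phi_22 phi_11 = -0.2044 - (0.182234)(-0.2044) = -0.167151.
Step k = 3:
  phi_33 = [rho(3) - phi_21 rho(2) - phi_22 rho(1)] / [1 - phi_21 rho(1) - phi_22 rho(2)]
    numerator   = -0.557 - (-0.167151)(0.2164) - (0.182234)(-0.2044) = -0.48357977
    denominator = 1 - (-0.167151)(-0.2044) - (0.182234)(0.2164) = 0.92639877
  phi_33 = -0.48357977 / 0.92639877 = -0.522.
Therefore phi_{33} = -0.5220.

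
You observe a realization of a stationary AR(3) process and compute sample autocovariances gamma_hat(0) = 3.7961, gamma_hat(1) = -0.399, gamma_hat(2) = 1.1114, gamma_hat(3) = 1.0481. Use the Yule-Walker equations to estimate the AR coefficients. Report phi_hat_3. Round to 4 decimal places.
\hat\phi_{3} = 0.3610

The Yule-Walker equations for an AR(p) process read, in matrix form,
  Gamma_p phi = r_p,   with   (Gamma_p)_{ij} = gamma(|i - j|),
                       (r_p)_i = gamma(i),   i,j = 1..p.
Substitute the sample gammas (Toeplitz matrix and right-hand side of size 3):
  Gamma_p = [[3.7961, -0.399, 1.1114], [-0.399, 3.7961, -0.399], [1.1114, -0.399, 3.7961]]
  r_p     = [-0.399, 1.1114, 1.0481]
Written out (R1..R3):
  (R1) 3.7961 phi_1 - 0.399 phi_2 + 1.1114 phi_3 = -0.399
  (R2) -0.399 phi_1 + 3.7961 phi_2 - 0.399 phi_3 = 1.1114
  (R3) 1.1114 phi_1 - 0.399 phi_2 + 3.7961 phi_3 = 1.0481
Gaussian elimination:
  R2 <- R2 - (-0.399/3.7961) R1 = R2 - (-0.105108) R1:  3.754162 phi_2 - 0.282183 phi_3 = 1.069462
  R3 <- R3 - (1.1114/3.7961) R1 = R3 - (0.292774) R1:  -0.282183 phi_2 + 3.470711 phi_3 = 1.164917
  R3 <- R3 - (-0.282183/3.754162) R2 = R3 - (-0.075165) R2:  3.4495 phi_3 = 1.245303
Back-substitution:
  phi_hat_3 = 1.245303 / 3.4495 = 0.36101
  phi_hat_2 = (1.069462 - (-0.282183)(0.36101)) / 3.754162 = 0.312009
  phi_hat_1 = (-0.399 - (-0.399)(0.312009) - (1.1114)(0.36101)) / 3.7961 = -0.178008
So phi_hat = [-0.1780, 0.3120, 0.3610].
Therefore phi_hat_3 = 0.3610.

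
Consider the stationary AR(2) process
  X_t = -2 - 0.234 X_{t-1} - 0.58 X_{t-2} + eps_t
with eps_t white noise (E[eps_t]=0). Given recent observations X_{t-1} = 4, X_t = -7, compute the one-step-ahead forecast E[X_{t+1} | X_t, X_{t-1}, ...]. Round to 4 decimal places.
E[X_{t+1} \mid \mathcal F_t] = -2.6820

For an AR(p) model X_t = c + sum_i phi_i X_{t-i} + eps_t, the
one-step-ahead conditional mean is
  E[X_{t+1} | X_t, ...] = c + sum_i phi_i X_{t+1-i}.
Substitute known values:
  E[X_{t+1} | ...] = -2 + (-0.234) * (-7) + (-0.58) * (4)
                   = -2.6820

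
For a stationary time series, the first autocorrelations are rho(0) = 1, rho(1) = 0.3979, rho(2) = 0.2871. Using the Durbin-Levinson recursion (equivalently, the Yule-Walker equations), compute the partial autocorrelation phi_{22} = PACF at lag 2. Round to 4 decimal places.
\phi_{22} = 0.1530

The PACF at lag k is phi_{kk}, the last component of the solution
to the Yule-Walker system G_k phi = r_k where
  (G_k)_{ij} = rho(|i - j|), (r_k)_i = rho(i), i,j = 1..k.
Equivalently, Durbin-Levinson gives phi_{kk} iteratively:
  phi_{11} = rho(1)
  phi_{kk} = [rho(k) - sum_{j=1..k-1} phi_{k-1,j} rho(k-j)]
            / [1 - sum_{j=1..k-1} phi_{k-1,j} rho(j)],
  phi_{k,j} = phi_{k-1,j} - phi_{kk} phi_{k-1,k-j},  j = 1..k-1.
Step k = 1:
  phi_11 = rho(1) = 0.3979.
Step k = 2:
  phi_22 = [rho(2) - phi_11 rho(1)] / [1 - phi_11 rho(1)] = [0.2871 - (0.3979)(0.3979)] / [1 - (0.3979)(0.3979)]
         = 0.12877559 / 0.84167559 = 0.153.
Therefore phi_{22} = 0.1530.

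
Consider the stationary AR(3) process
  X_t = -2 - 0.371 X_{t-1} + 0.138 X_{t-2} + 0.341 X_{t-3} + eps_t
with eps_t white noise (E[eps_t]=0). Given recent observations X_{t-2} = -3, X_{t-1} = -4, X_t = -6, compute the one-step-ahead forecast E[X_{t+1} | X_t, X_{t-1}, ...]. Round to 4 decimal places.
E[X_{t+1} \mid \mathcal F_t] = -1.3490

For an AR(p) model X_t = c + sum_i phi_i X_{t-i} + eps_t, the
one-step-ahead conditional mean is
  E[X_{t+1} | X_t, ...] = c + sum_i phi_i X_{t+1-i}.
Substitute known values:
  E[X_{t+1} | ...] = -2 + (-0.371) * (-6) + (0.138) * (-4) + (0.341) * (-3)
                   = -1.3490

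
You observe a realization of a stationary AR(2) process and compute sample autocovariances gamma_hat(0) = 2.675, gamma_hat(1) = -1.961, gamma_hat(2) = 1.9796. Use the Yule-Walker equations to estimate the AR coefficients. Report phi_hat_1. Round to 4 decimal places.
\hat\phi_{1} = -0.4120

The Yule-Walker equations for an AR(p) process read, in matrix form,
  Gamma_p phi = r_p,   with   (Gamma_p)_{ij} = gamma(|i - j|),
                       (r_p)_i = gamma(i),   i,j = 1..p.
Substitute the sample gammas (Toeplitz matrix and right-hand side of size 2):
  Gamma_p = [[2.675, -1.961], [-1.961, 2.675]]
  r_p     = [-1.961, 1.9796]
Written out:
  2.675 phi_1 - 1.961 phi_2 = -1.961
  -1.961 phi_1 + 2.675 phi_2 = 1.9796
Solve by Cramer's rule:
  det = gamma(0)^2 - gamma(1)^2 = (2.675)^2 - (-1.961)^2 = 7.155625 - 3.845521 = 3.310104
  phi_hat_1 = [gamma(1) gamma(0) - gamma(1) gamma(2)] / det = [(-1.961)(2.675) - (-1.961)(1.9796)] / 3.310104 = -1.3636794 / 3.310104 = -0.412
  phi_hat_2 = [gamma(0) gamma(2) - gamma(1)^2] / det = [(2.675)(1.9796) - (-1.961)^2] / 3.310104 = 1.449909 / 3.310104 = 0.438
So phi_hat = [-0.4120, 0.4380].
Therefore phi_hat_1 = -0.4120.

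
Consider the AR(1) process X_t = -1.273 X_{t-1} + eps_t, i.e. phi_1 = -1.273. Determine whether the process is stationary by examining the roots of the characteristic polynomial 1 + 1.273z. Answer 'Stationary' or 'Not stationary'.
\text{Not stationary}

The AR(p) characteristic polynomial is P(z) = 1 + 1.273z.
Stationarity requires all roots to lie outside the unit circle, i.e. |z| > 1 for every root.
This is linear in z: 1 + (1.273) z = 0  =>  z = -1/(1.273) = -0.785546,  |z| = 0.785546.
Moduli of all roots: 0.7855.
All moduli strictly greater than 1? No.
Verdict: Not stationary.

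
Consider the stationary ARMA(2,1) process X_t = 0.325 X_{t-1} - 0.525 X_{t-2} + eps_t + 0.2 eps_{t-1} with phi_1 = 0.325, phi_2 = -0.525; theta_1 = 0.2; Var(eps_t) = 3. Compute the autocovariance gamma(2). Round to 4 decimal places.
\gamma(2) = -2.0970

Multiply the model equation by X_{t-k} and take expectations. With theta_0 = psi_0 = 1 and psi_j the MA(infinity) weights, this gives
  gamma(k) - sum_i phi_i gamma(k-i) = c_k,
  c_k = sigma^2 * sum_{j=k..q} theta_j psi_{j-k}   (c_k = 0 for k > q),
using gamma(-m) = gamma(m).
psi-weights needed (psi_j = theta_j + sum_i phi_i psi_{j-i}):
  psi_1 = theta_1 + phi_1 = 0.2 + (0.325) = 0.525
Right-hand sides:
  c_0 = sigma^2 (1 + theta_1 psi_1) = 3 * (1 + (0.2)(0.525)) = 3 * 1.105 = 3.315
  c_1 = sigma^2 theta_1 = 3 * (0.2) = 0.6
  c_2 = 0
Equations for k = 0, 1, 2 (AR order 2, c_2 = 0):
  (E0) gamma(0) = phi_1 gamma(1) + phi_2 gamma(2) + c_0
  (E1) gamma(1) = phi_1 gamma(0) + phi_2 gamma(1) + c_1
  (E2) gamma(2) = phi_1 gamma(1) + phi_2 gamma(0)
From (E1): gamma(1) = A gamma(0) + B with
  A = phi_1 / (1 - phi_2) = 0.325 / 1.525 = 0.213115,   B = c_1 / (1 - phi_2) = 0.6 / 1.525 = 0.393443.
Insert (E2) into (E0): gamma(0) (1 - phi_2^2) = phi_1 (1 + phi_2) gamma(1) + c_0.
  phi_1 (1 + phi_2) = (0.325)(0.475) = 0.154375,   1 - phi_2^2 = 0.724375.
Replace gamma(1) by A gamma(0) + B and collect gamma(0):
  gamma(0) [0.724375 - (0.154375)(0.213115)] = (0.154375)(0.393443) + 3.315
  gamma(0) * 0.691475 = 3.375738
  gamma(0) = 3.375738 / 0.691475 = 4.881935.
  gamma(1) = A gamma(0) + B = (0.213115)(4.881935) + (0.393443) = 1.433855.
  gamma(2) = phi_1 gamma(1) + phi_2 gamma(0) = (0.325)(1.433855) + (-0.525)(4.881935) = -2.097013.
Therefore gamma(2) = -2.0970 (to 4 decimal places).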